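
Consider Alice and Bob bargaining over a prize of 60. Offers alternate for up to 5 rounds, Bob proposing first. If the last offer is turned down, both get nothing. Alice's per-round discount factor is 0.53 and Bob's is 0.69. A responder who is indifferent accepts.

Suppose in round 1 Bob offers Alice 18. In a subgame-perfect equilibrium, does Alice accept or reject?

Round 5 (Bob proposes): Alice will accept anything ≥ 0, so Bob offers 0 and keeps 60.
Round 4 (Alice proposes): Bob can get 60 next round, worth 0.69 × 60 = 41.4 now, so Alice offers 41.4, keeping 18.6.
Round 3 (Bob proposes): Alice can get 18.6 next round, worth 0.53 × 18.6 = 9.858 now, so Bob offers 9.858, keeping 50.142.
Round 2 (Alice proposes): Bob can get 50.142 next round, worth 0.69 × 50.142 = 34.59798 now; Alice offers that and keeps 25.40202.
So by rejecting in round 1, Alice gets 25.40202 next round, worth 0.53 × 25.40202 = 13.4630706 now.
Offer 18 ≥ 13.4630706, so Alice accepts.

Accept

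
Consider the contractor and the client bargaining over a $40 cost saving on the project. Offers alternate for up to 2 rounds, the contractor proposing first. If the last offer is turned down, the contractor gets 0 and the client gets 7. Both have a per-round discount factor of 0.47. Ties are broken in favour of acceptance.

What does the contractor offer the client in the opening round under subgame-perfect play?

Solve by backward induction from round 2.
Round 2 (the client proposes): the contractor will accept anything ≥ 0, so the client offers 0 and keeps 40.
Round 1 (the contractor proposes): the client can get 40 next round, worth 0.47 × 40 = 18.8 now; the contractor offers that and keeps 21.2.

18.8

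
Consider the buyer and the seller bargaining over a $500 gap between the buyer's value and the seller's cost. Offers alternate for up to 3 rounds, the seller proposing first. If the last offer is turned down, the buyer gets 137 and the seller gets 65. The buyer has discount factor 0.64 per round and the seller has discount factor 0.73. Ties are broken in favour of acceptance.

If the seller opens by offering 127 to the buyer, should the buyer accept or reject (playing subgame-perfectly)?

Work out the buyer's continuation value if the offer is rejected.
Round 3 (the seller proposes): the buyer gets 137 if talks fail, so the seller offers 137 and keeps 363.
Round 2 (the buyer proposes): the seller can get 363 next round, worth 0.73 × 363 = 264.99 now, so the buyer offers 264.99, keeping 235.01.
So by rejecting in round 1, the buyer gets 235.01 next round, worth 0.64 × 235.01 = 150.4064 now.
Offer 127 < 150.4064, so the buyer rejects.

Reject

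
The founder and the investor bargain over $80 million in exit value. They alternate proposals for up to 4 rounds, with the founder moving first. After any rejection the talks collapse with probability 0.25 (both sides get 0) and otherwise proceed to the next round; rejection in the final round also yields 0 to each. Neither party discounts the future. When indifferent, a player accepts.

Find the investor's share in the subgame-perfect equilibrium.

Round 4 (the investor proposes): rejection yields 0 for the founder; the investor offers 0 and keeps 80.
Round 3 (the founder proposes): rejecting gives the investor an expected 0.75 × 80 = 60, so the founder offers 60, keeping 20.
Round 2 (the investor proposes): rejecting gives the founder an expected 0.75 × 20 = 15; the investor offers that and keeps 65.
Round 1 (the founder proposes): rejecting gives the investor an expected 0.75 × 65 = 48.75; the founder offers that and keeps 31.25.

48.75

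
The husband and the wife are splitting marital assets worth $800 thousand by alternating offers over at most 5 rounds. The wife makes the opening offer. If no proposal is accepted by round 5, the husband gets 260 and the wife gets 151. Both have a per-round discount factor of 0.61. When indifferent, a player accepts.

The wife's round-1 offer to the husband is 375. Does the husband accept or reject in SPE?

Round 5 (the wife proposes): the husband gets 260 if talks fail, so the wife offers 260 and keeps 540.
Round 4 (the husband proposes): the wife can get 540 next round, worth 0.61 × 540 = 329.4 now, so the husband offers 329.4, keeping 470.6.
Round 3 (the wife proposes): the husband can get 470.6 next round, worth 0.61 × 470.6 = 287.066 now; the wife offers that and keeps 512.934.
Round 2 (the husband proposes): the wife can get 512.934 next round, worth 0.61 × 512.934 = 312.88974 now, so the husband offers 312.88974, keeping 487.11026.
So by rejecting in round 1, the husband gets 487.11026 next round, worth 0.61 × 487.11026 = 297.1372586 now.
Offer 375 ≥ 297.1372586, so the husband accepts.

Accept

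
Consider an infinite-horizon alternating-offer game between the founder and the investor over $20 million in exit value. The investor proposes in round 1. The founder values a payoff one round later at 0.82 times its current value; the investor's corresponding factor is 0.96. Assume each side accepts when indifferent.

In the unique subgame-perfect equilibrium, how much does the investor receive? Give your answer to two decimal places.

16.92

Let x be the investor's share when the investor proposes and y be the founder's share when the founder proposes.
The founder accepts iff offered ≥ 0.82·y, so x = 20 − 0.82y. Symmetrically y = 20 − 0.96x.
Substituting: x = 20 − 0.82(20 − 0.96x), giving x(1 − 0.96·0.82) = 20(1 − 0.82).
So x = 20 × 0.18 / 0.2128 ≈ 16.9173, and the founder receives 20 − x ≈ 3.0827.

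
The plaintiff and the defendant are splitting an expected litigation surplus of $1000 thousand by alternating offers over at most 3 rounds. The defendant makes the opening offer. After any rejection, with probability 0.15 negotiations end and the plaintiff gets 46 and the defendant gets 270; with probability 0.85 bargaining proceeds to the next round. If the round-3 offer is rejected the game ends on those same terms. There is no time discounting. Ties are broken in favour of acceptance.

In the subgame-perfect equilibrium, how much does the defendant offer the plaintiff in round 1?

Round 3 (the defendant proposes): the plaintiff gets 46 if talks fail, so the defendant offers 46 and keeps 954.
Round 2 (the plaintiff proposes): rejecting gives the defendant an expected 0.85 × 954 + 0.15 × 270 = 851.4. The plaintiff offers 851.4 and keeps 1000 − 851.4 = 148.6.
Round 1 (the defendant proposes): rejecting gives the plaintiff an expected 0.85 × 148.6 + 0.15 × 46 = 133.21. The defendant offers 133.21 and keeps 1000 − 133.21 = 866.79.

133.21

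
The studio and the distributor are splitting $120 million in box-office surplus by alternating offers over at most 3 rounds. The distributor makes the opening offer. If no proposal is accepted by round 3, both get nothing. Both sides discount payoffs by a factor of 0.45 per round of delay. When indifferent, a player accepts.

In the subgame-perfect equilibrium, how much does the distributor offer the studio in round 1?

29.7

By backward induction:
Round 3 (the distributor proposes): rejection yields 0 for the studio; the distributor offers 0 and keeps 120.
Round 2 (the studio proposes): the distributor can get 120 next round, worth 0.45 × 120 = 54 now; the studio offers that and keeps 66.
Round 1 (the distributor proposes): the studio can get 66 next round, worth 0.45 × 66 = 29.7 now, so the distributor offers 29.7, keeping 90.3.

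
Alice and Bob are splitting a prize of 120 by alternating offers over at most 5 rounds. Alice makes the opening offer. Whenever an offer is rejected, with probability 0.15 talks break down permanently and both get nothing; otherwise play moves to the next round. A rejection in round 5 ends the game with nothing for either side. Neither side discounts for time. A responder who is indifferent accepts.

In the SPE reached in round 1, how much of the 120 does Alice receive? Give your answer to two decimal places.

By backward induction:
Round 5 (Alice proposes): Bob will accept anything ≥ 0, so Alice offers 0 and keeps 120.
Round 4 (Bob proposes): rejecting gives Alice an expected 0.85 × 120 = 102; Bob offers that and keeps 18.
Round 3 (Alice proposes): rejecting gives Bob an expected 0.85 × 18 = 15.3; Alice offers that and keeps 104.7.
Round 2 (Bob proposes): rejecting gives Alice an expected 0.85 × 104.7 = 88.995, so Bob offers 88.995, keeping 31.005.
Round 1 (Alice proposes): rejecting gives Bob an expected 0.85 × 31.005 = 26.35425; Alice offers that and keeps 93.64575.

93.65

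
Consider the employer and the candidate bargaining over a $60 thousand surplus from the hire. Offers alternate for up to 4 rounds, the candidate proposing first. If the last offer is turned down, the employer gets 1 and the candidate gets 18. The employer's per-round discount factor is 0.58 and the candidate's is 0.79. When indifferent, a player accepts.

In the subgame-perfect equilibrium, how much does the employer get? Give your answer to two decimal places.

18.47

By backward induction:
Round 4 (the employer proposes): the candidate gets 18 if talks fail, so the employer offers 18 and keeps 42.
Round 3 (the candidate proposes): the employer can get 42 next round, worth 0.58 × 42 = 24.36 now. The candidate offers 24.36 and keeps 60 − 24.36 = 35.64.
Round 2 (the employer proposes): the candidate can get 35.64 next round, worth 0.79 × 35.64 = 28.1556 now; the employer offers that and keeps 31.8444.
Round 1 (the candidate proposes): the employer can get 31.8444 next round, worth 0.58 × 31.8444 = 18.469752 now, so the candidate offers 18.469752, keeping 41.530248.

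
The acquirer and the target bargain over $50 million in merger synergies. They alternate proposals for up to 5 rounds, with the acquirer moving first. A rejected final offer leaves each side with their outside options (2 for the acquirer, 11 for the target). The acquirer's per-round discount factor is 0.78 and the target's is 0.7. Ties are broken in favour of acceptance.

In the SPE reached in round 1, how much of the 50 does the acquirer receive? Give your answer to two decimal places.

Work backward from the last round.
Round 5 (the acquirer proposes): the target gets 11 if talks fail, so the acquirer offers 11 and keeps 39.
Round 4 (the target proposes): the acquirer can get 39 next round, worth 0.78 × 39 = 30.42 now, so the target offers 30.42, keeping 19.58.
Round 3 (the acquirer proposes): the target can get 19.58 next round, worth 0.7 × 19.58 = 13.706 now. The acquirer offers 13.706 and keeps 50 − 13.706 = 36.294.
Round 2 (the target proposes): the acquirer can get 36.294 next round, worth 0.78 × 36.294 = 28.30932 now; the target offers that and keeps 21.69068.
Round 1 (the acquirer proposes): the target can get 21.69068 next round, worth 0.7 × 21.69068 = 15.183476 now. The acquirer offers 15.183476 and keeps 50 − 15.183476 = 34.816524.

34.82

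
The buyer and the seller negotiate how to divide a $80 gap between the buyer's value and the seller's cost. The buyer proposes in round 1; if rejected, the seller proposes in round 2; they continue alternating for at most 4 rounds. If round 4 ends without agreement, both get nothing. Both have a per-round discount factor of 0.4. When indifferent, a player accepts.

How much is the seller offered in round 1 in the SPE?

Round 4 (the seller proposes): the buyer will accept anything ≥ 0, so the seller offers 0 and keeps 80.
Round 3 (the buyer proposes): the seller can get 80 next round, worth 0.4 × 80 = 32 now; the buyer offers that and keeps 48.
Round 2 (the seller proposes): the buyer can get 48 next round, worth 0.4 × 48 = 19.2 now, so the seller offers 19.2, keeping 60.8.
Round 1 (the buyer proposes): the seller can get 60.8 next round, worth 0.4 × 60.8 = 24.32 now, so the buyer offers 24.32, keeping 55.68.

24.32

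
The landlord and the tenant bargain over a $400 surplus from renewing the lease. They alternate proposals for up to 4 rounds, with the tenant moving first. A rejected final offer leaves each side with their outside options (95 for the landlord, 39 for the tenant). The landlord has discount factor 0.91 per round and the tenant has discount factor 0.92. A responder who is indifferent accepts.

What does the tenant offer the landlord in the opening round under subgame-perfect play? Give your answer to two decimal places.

Round 4 (the landlord proposes): the tenant gets 39 if talks fail, so the landlord offers 39 and keeps 361.
Round 3 (the tenant proposes): the landlord can get 361 next round, worth 0.91 × 361 = 328.51 now; the tenant offers that and keeps 71.49.
Round 2 (the landlord proposes): the tenant can get 71.49 next round, worth 0.92 × 71.49 = 65.7708 now, so the landlord offers 65.7708, keeping 334.2292.
Round 1 (the tenant proposes): the landlord can get 334.2292 next round, worth 0.91 × 334.2292 = 304.148572 now, so the tenant offers 304.148572, keeping 95.851428.

304.15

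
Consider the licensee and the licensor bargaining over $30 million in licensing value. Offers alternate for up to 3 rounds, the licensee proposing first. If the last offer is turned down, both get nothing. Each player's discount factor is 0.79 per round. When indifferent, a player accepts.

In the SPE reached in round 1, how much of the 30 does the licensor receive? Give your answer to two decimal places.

4.98

Round 3 (the licensee proposes): rejection yields 0 for the licensor; the licensee offers 0 and keeps 30.
Round 2 (the licensor proposes): the licensee can get 30 next round, worth 0.79 × 30 = 23.7 now, so the licensor offers 23.7, keeping 6.3.
Round 1 (the licensee proposes): the licensor can get 6.3 next round, worth 0.79 × 6.3 = 4.977 now, so the licensee offers 4.977, keeping 25.023.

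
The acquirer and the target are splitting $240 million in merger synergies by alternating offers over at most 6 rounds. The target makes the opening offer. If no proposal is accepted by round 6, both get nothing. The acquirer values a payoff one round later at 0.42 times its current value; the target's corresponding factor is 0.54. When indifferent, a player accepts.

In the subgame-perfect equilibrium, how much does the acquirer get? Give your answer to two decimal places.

62.07

Solve by backward induction from round 6.
Round 6 (the acquirer proposes): the target will accept anything ≥ 0, so the acquirer offers 0 and keeps 240.
Round 5 (the target proposes): the acquirer can get 240 next round, worth 0.42 × 240 = 100.8 now, so the target offers 100.8, keeping 139.2.
Round 4 (the acquirer proposes): the target can get 139.2 next round, worth 0.54 × 139.2 = 75.168 now, so the acquirer offers 75.168, keeping 164.832.
Round 3 (the target proposes): the acquirer can get 164.832 next round, worth 0.42 × 164.832 = 69.22944 now. The target offers 69.22944 and keeps 240 − 69.22944 = 170.77056.
Round 2 (the acquirer proposes): the target can get 170.77056 next round, worth 0.54 × 170.77056 = 92.2161024 now. The acquirer offers 92.2161024 and keeps 240 − 92.2161024 = 147.7838976.
Round 1 (the target proposes): the acquirer can get 147.7838976 next round, worth 0.42 × 147.7838976 = 62.069236992 now. The target offers 62.069236992 and keeps 240 − 62.069236992 = 177.930763008.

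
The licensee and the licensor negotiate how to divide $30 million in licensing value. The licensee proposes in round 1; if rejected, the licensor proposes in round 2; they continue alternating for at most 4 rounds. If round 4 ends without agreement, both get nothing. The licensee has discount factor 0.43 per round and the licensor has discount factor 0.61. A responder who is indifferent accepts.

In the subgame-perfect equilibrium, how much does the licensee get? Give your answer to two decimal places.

14.77

Round 4 (the licensor proposes): the licensee will accept anything ≥ 0, so the licensor offers 0 and keeps 30.
Round 3 (the licensee proposes): the licensor can get 30 next round, worth 0.61 × 30 = 18.3 now, so the licensee offers 18.3, keeping 11.7.
Round 2 (the licensor proposes): the licensee can get 11.7 next round, worth 0.43 × 11.7 = 5.031 now. The licensor offers 5.031 and keeps 30 − 5.031 = 24.969.
Round 1 (the licensee proposes): the licensor can get 24.969 next round, worth 0.61 × 24.969 = 15.23109 now; the licensee offers that and keeps 14.76891.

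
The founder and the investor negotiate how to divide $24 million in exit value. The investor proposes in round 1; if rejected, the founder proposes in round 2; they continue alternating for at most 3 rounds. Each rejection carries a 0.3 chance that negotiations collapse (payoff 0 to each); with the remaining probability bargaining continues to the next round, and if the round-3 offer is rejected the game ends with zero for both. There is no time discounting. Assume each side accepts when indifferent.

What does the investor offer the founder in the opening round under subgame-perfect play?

5.04

Round 3 (the investor proposes): the founder will accept anything ≥ 0, so the investor offers 0 and keeps 24.
Round 2 (the founder proposes): rejecting gives the investor an expected 0.7 × 24 = 16.8; the founder offers that and keeps 7.2.
Round 1 (the investor proposes): rejecting gives the founder an expected 0.7 × 7.2 = 5.04. The investor offers 5.04 and keeps 24 − 5.04 = 18.96.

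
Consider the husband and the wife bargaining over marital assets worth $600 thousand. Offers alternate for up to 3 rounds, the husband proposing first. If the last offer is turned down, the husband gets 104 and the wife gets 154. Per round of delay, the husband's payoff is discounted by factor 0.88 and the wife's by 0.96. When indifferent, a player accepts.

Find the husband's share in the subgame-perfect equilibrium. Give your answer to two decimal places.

Round 3 (the husband proposes): the wife gets 154 if talks fail, so the husband offers 154 and keeps 446.
Round 2 (the wife proposes): the husband can get 446 next round, worth 0.88 × 446 = 392.48 now, so the wife offers 392.48, keeping 207.52.
Round 1 (the husband proposes): the wife can get 207.52 next round, worth 0.96 × 207.52 = 199.2192 now. The husband offers 199.2192 and keeps 600 − 199.2192 = 400.7808.

400.78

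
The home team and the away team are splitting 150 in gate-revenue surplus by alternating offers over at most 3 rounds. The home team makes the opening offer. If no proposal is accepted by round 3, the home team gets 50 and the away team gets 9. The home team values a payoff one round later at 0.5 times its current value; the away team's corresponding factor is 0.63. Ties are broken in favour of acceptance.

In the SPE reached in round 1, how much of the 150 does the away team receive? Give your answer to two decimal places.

50.09

Work backward from the last round.
Round 3 (the home team proposes): the away team gets 9 if talks fail, so the home team offers 9 and keeps 141.
Round 2 (the away team proposes): the home team can get 141 next round, worth 0.5 × 141 = 70.5 now, so the away team offers 70.5, keeping 79.5.
Round 1 (the home team proposes): the away team can get 79.5 next round, worth 0.63 × 79.5 = 50.085 now; the home team offers that and keeps 99.915.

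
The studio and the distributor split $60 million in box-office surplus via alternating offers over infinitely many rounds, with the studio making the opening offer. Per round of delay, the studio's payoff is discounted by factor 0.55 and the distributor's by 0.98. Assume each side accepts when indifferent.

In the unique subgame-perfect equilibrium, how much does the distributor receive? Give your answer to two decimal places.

57.40

When the studio proposes, the distributor accepts any offer worth at least 0.98 times what the distributor would get by proposing next round; and vice versa.
This gives x = 60 − 0.98y and y = 60 − 0.55x, where x and y are each side's share when it proposes.
Hence (1 − 0.98·0.55)x = 60(1 − 0.98), i.e. 0.461·x = 1.2.
x ≈ 2.6030; the distributor's share is 60 − x ≈ 57.3970.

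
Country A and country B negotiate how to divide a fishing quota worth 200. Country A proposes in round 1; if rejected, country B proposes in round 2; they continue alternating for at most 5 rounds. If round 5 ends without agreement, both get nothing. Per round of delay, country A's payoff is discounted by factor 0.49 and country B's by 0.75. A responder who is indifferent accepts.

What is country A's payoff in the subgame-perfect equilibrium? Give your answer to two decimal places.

Round 5 (country A proposes): rejection yields 0 for country B; country A offers 0 and keeps 200.
Round 4 (country B proposes): country A can get 200 next round, worth 0.49 × 200 = 98 now, so country B offers 98, keeping 102.
Round 3 (country A proposes): country B can get 102 next round, worth 0.75 × 102 = 76.5 now, so country A offers 76.5, keeping 123.5.
Round 2 (country B proposes): country A can get 123.5 next round, worth 0.49 × 123.5 = 60.515 now, so country B offers 60.515, keeping 139.485.
Round 1 (country A proposes): country B can get 139.485 next round, worth 0.75 × 139.485 = 104.61375 now; country A offers that and keeps 95.38625.

95.39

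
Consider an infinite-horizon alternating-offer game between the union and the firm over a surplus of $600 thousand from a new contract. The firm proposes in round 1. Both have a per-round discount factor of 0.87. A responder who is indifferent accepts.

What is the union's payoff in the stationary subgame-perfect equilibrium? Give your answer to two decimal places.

Let x be the firm's share when the firm proposes and y be the union's share when the union proposes.
The union accepts iff offered ≥ 0.87·y, so x = 600 − 0.87y. Symmetrically y = 600 − 0.87x.
Substituting: x = 600 − 0.87(600 − 0.87x), giving x(1 − 0.87·0.87) = 600(1 − 0.87).
So x = 600 × 0.13 / 0.2431 ≈ 320.8556, and the union receives 600 − x ≈ 279.1444.

279.14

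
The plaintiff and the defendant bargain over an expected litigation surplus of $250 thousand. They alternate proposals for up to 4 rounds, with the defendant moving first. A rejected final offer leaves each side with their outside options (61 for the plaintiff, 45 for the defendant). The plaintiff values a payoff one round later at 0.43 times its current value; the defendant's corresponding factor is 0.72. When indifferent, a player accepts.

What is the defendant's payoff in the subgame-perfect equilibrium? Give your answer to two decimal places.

Round 4 (the plaintiff proposes): the defendant gets 45 if talks fail, so the plaintiff offers 45 and keeps 205.
Round 3 (the defendant proposes): the plaintiff can get 205 next round, worth 0.43 × 205 = 88.15 now, so the defendant offers 88.15, keeping 161.85.
Round 2 (the plaintiff proposes): the defendant can get 161.85 next round, worth 0.72 × 161.85 = 116.532 now; the plaintiff offers that and keeps 133.468.
Round 1 (the defendant proposes): the plaintiff can get 133.468 next round, worth 0.43 × 133.468 = 57.39124 now, so the defendant offers 57.39124, keeping 192.60876.

192.61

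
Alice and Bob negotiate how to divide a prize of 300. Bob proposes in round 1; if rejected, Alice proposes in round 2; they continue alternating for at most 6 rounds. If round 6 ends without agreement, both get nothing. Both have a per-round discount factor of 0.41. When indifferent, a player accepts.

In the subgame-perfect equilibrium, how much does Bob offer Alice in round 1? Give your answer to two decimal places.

Round 6 (Alice proposes): rejection yields 0 for Bob; Alice offers 0 and keeps 300.
Round 5 (Bob proposes): Alice can get 300 next round, worth 0.41 × 300 = 123 now, so Bob offers 123, keeping 177.
Round 4 (Alice proposes): Bob can get 177 next round, worth 0.41 × 177 = 72.57 now, so Alice offers 72.57, keeping 227.43.
Round 3 (Bob proposes): Alice can get 227.43 next round, worth 0.41 × 227.43 = 93.2463 now, so Bob offers 93.2463, keeping 206.7537.
Round 2 (Alice proposes): Bob can get 206.7537 next round, worth 0.41 × 206.7537 = 84.769017 now; Alice offers that and keeps 215.230983.
Round 1 (Bob proposes): Alice can get 215.230983 next round, worth 0.41 × 215.230983 = 88.24470303 now, so Bob offers 88.24470303, keeping 211.75529697.

88.24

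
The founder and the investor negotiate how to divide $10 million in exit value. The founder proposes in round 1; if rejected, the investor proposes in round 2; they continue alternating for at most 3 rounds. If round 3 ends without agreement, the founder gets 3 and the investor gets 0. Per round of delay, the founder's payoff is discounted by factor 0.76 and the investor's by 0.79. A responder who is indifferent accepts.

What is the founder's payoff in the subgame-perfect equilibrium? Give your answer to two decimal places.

8.10

Round 3 (the founder proposes): rejection yields 0 for the investor; the founder offers 0 and keeps 10.
Round 2 (the investor proposes): the founder can get 10 next round, worth 0.76 × 10 = 7.6 now, so the investor offers 7.6, keeping 2.4.
Round 1 (the founder proposes): the investor can get 2.4 next round, worth 0.79 × 2.4 = 1.896 now. The founder offers 1.896 and keeps 10 − 1.896 = 8.104.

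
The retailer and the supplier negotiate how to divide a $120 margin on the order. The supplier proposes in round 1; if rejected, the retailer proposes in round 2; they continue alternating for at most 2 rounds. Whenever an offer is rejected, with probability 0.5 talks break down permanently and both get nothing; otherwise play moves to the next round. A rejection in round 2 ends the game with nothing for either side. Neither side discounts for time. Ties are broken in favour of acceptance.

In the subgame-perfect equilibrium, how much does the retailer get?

By backward induction:
Round 2 (the retailer proposes): the supplier will accept anything ≥ 0, so the retailer offers 0 and keeps 120.
Round 1 (the supplier proposes): rejecting gives the retailer an expected 0.5 × 120 = 60; the supplier offers that and keeps 60.

60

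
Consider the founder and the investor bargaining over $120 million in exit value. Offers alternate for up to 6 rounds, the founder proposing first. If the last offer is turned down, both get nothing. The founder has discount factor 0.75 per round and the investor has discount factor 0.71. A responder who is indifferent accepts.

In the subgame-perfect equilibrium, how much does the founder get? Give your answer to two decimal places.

63.20

Round 6 (the investor proposes): rejection yields 0 for the founder; the investor offers 0 and keeps 120.
Round 5 (the founder proposes): the investor can get 120 next round, worth 0.71 × 120 = 85.2 now, so the founder offers 85.2, keeping 34.8.
Round 4 (the investor proposes): the founder can get 34.8 next round, worth 0.75 × 34.8 = 26.1 now, so the investor offers 26.1, keeping 93.9.
Round 3 (the founder proposes): the investor can get 93.9 next round, worth 0.71 × 93.9 = 66.669 now; the founder offers that and keeps 53.331.
Round 2 (the investor proposes): the founder can get 53.331 next round, worth 0.75 × 53.331 = 39.99825 now, so the investor offers 39.99825, keeping 80.00175.
Round 1 (the founder proposes): the investor can get 80.00175 next round, worth 0.71 × 80.00175 = 56.8012425 now; the founder offers that and keeps 63.1987575.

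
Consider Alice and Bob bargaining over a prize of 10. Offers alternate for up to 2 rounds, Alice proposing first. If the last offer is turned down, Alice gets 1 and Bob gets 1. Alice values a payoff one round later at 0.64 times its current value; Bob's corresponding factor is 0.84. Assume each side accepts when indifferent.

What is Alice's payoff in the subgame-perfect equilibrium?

2.44

By backward induction:
Round 2 (Bob proposes): Alice gets 1 if talks fail, so Bob offers 1 and keeps 9.
Round 1 (Alice proposes): Bob can get 9 next round, worth 0.84 × 9 = 7.56 now; Alice offers that and keeps 2.44.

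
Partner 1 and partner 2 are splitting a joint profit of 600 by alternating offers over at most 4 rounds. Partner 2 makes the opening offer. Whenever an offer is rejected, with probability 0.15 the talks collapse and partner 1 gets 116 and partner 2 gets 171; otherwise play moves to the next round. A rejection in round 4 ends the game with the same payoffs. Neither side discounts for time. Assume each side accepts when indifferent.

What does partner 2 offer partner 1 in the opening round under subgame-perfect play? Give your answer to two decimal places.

Round 4 (partner 1 proposes): partner 2 gets 171 if talks fail, so partner 1 offers 171 and keeps 429.
Round 3 (partner 2 proposes): rejecting gives partner 1 an expected 0.85 × 429 + 0.15 × 116 = 382.05. Partner 2 offers 382.05 and keeps 600 − 382.05 = 217.95.
Round 2 (partner 1 proposes): rejecting gives partner 2 an expected 0.85 × 217.95 + 0.15 × 171 = 210.9075. Partner 1 offers 210.9075 and keeps 600 − 210.9075 = 389.0925.
Round 1 (partner 2 proposes): rejecting gives partner 1 an expected 0.85 × 389.0925 + 0.15 × 116 = 348.128625; partner 2 offers that and keeps 251.871375.

348.13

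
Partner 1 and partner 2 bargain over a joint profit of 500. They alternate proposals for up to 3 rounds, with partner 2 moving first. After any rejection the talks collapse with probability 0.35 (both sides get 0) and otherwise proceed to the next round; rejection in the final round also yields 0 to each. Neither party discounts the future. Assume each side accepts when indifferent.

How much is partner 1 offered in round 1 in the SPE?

113.75

By backward induction:
Round 3 (partner 2 proposes): rejection yields 0 for partner 1; partner 2 offers 0 and keeps 500.
Round 2 (partner 1 proposes): rejecting gives partner 2 an expected 0.65 × 500 = 325; partner 1 offers that and keeps 175.
Round 1 (partner 2 proposes): rejecting gives partner 1 an expected 0.65 × 175 = 113.75; partner 2 offers that and keeps 386.25.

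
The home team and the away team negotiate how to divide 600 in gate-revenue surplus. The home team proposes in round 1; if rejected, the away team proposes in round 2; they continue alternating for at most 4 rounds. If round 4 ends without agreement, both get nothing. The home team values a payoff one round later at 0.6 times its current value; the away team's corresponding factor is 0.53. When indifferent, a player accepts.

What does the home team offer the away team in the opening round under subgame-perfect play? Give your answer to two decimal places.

228.32

Round 4 (the away team proposes): rejection yields 0 for the home team; the away team offers 0 and keeps 600.
Round 3 (the home team proposes): the away team can get 600 next round, worth 0.53 × 600 = 318 now. The home team offers 318 and keeps 600 − 318 = 282.
Round 2 (the away team proposes): the home team can get 282 next round, worth 0.6 × 282 = 169.2 now. The away team offers 169.2 and keeps 600 − 169.2 = 430.8.
Round 1 (the home team proposes): the away team can get 430.8 next round, worth 0.53 × 430.8 = 228.324 now; the home team offers that and keeps 371.676.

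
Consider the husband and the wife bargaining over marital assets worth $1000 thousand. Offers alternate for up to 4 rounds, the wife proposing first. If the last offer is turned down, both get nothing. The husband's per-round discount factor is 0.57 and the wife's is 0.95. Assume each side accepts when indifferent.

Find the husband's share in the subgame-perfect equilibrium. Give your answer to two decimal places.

Work backward from the last round.
Round 4 (the husband proposes): the wife will accept anything ≥ 0, so the husband offers 0 and keeps 1000.
Round 3 (the wife proposes): the husband can get 1000 next round, worth 0.57 × 1000 = 570 now. The wife offers 570 and keeps 1000 − 570 = 430.
Round 2 (the husband proposes): the wife can get 430 next round, worth 0.95 × 430 = 408.5 now; the husband offers that and keeps 591.5.
Round 1 (the wife proposes): the husband can get 591.5 next round, worth 0.57 × 591.5 = 337.155 now. The wife offers 337.155 and keeps 1000 − 337.155 = 662.845.

337.16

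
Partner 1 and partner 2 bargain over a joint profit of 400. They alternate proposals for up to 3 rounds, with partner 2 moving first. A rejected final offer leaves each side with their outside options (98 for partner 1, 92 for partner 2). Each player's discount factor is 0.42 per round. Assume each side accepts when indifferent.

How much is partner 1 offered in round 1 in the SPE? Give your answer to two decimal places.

Round 3 (partner 2 proposes): partner 1 gets 98 if talks fail, so partner 2 offers 98 and keeps 302.
Round 2 (partner 1 proposes): partner 2 can get 302 next round, worth 0.42 × 302 = 126.84 now, so partner 1 offers 126.84, keeping 273.16.
Round 1 (partner 2 proposes): partner 1 can get 273.16 next round, worth 0.42 × 273.16 = 114.7272 now, so partner 2 offers 114.7272, keeping 285.2728.

114.73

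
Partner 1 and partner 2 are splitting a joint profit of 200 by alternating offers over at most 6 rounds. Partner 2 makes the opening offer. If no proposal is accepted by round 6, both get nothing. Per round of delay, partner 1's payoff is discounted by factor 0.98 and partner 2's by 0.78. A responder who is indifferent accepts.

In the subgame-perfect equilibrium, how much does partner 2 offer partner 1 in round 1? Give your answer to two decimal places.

Round 6 (partner 1 proposes): rejection yields 0 for partner 2; partner 1 offers 0 and keeps 200.
Round 5 (partner 2 proposes): partner 1 can get 200 next round, worth 0.98 × 200 = 196 now; partner 2 offers that and keeps 4.
Round 4 (partner 1 proposes): partner 2 can get 4 next round, worth 0.78 × 4 = 3.12 now. Partner 1 offers 3.12 and keeps 200 − 3.12 = 196.88.
Round 3 (partner 2 proposes): partner 1 can get 196.88 next round, worth 0.98 × 196.88 = 192.9424 now, so partner 2 offers 192.9424, keeping 7.0576.
Round 2 (partner 1 proposes): partner 2 can get 7.0576 next round, worth 0.78 × 7.0576 = 5.504928 now, so partner 1 offers 5.504928, keeping 194.495072.
Round 1 (partner 2 proposes): partner 1 can get 194.495072 next round, worth 0.98 × 194.495072 = 190.60517056 now. Partner 2 offers 190.60517056 and keeps 200 − 190.60517056 = 9.39482944.

190.61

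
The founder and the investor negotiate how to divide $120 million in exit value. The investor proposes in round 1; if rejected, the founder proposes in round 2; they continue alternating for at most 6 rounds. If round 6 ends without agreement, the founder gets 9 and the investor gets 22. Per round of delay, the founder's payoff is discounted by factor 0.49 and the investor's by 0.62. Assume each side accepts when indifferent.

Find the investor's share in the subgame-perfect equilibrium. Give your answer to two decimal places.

Round 6 (the founder proposes): the investor gets 22 if talks fail, so the founder offers 22 and keeps 98.
Round 5 (the investor proposes): the founder can get 98 next round, worth 0.49 × 98 = 48.02 now, so the investor offers 48.02, keeping 71.98.
Round 4 (the founder proposes): the investor can get 71.98 next round, worth 0.62 × 71.98 = 44.6276 now; the founder offers that and keeps 75.3724.
Round 3 (the investor proposes): the founder can get 75.3724 next round, worth 0.49 × 75.3724 = 36.932476 now, so the investor offers 36.932476, keeping 83.067524.
Round 2 (the founder proposes): the investor can get 83.067524 next round, worth 0.62 × 83.067524 = 51.50186488 now, so the founder offers 51.50186488, keeping 68.49813512.
Round 1 (the investor proposes): the founder can get 68.49813512 next round, worth 0.49 × 68.49813512 = 33.5640862088 now. The investor offers 33.5640862088 and keeps 120 − 33.5640862088 = 86.4359137912.

86.44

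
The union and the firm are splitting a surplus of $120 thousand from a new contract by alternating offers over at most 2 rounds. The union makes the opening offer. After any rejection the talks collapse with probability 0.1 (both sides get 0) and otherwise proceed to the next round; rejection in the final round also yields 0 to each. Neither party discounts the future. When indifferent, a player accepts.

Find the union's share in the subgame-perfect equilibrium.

12

Round 2 (the firm proposes): the union will accept anything ≥ 0, so the firm offers 0 and keeps 120.
Round 1 (the union proposes): rejecting gives the firm an expected 0.9 × 120 = 108, so the union offers 108, keeping 12.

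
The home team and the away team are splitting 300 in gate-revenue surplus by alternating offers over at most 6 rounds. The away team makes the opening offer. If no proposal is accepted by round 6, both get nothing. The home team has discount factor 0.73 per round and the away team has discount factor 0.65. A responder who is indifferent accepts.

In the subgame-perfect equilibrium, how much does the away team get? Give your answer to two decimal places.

137.67

Solve by backward induction from round 6.
Round 6 (the home team proposes): rejection yields 0 for the away team; the home team offers 0 and keeps 300.
Round 5 (the away team proposes): the home team can get 300 next round, worth 0.73 × 300 = 219 now. The away team offers 219 and keeps 300 − 219 = 81.
Round 4 (the home team proposes): the away team can get 81 next round, worth 0.65 × 81 = 52.65 now, so the home team offers 52.65, keeping 247.35.
Round 3 (the away team proposes): the home team can get 247.35 next round, worth 0.73 × 247.35 = 180.5655 now, so the away team offers 180.5655, keeping 119.4345.
Round 2 (the home team proposes): the away team can get 119.4345 next round, worth 0.65 × 119.4345 = 77.632425 now; the home team offers that and keeps 222.367575.
Round 1 (the away team proposes): the home team can get 222.367575 next round, worth 0.73 × 222.367575 = 162.32832975 now. The away team offers 162.32832975 and keeps 300 − 162.32832975 = 137.67167025.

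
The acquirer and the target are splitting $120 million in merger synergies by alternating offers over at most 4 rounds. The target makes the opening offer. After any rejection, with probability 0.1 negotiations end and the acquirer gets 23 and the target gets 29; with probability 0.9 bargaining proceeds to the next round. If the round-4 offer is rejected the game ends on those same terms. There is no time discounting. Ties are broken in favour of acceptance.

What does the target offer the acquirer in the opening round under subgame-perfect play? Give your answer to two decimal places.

78.69

Round 4 (the acquirer proposes): the target gets 29 if talks fail, so the acquirer offers 29 and keeps 91.
Round 3 (the target proposes): rejecting gives the acquirer an expected 0.9 × 91 + 0.1 × 23 = 84.2, so the target offers 84.2, keeping 35.8.
Round 2 (the acquirer proposes): rejecting gives the target an expected 0.9 × 35.8 + 0.1 × 29 = 35.12; the acquirer offers that and keeps 84.88.
Round 1 (the target proposes): rejecting gives the acquirer an expected 0.9 × 84.88 + 0.1 × 23 = 78.692. The target offers 78.692 and keeps 120 − 78.692 = 41.308.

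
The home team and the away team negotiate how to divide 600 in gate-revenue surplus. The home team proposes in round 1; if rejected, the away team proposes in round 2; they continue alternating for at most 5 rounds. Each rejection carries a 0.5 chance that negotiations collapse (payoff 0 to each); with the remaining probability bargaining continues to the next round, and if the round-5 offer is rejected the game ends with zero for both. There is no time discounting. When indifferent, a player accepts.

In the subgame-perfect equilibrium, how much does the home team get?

Round 5 (the home team proposes): rejection yields 0 for the away team; the home team offers 0 and keeps 600.
Round 4 (the away team proposes): rejecting gives the home team an expected 0.5 × 600 = 300. The away team offers 300 and keeps 600 − 300 = 300.
Round 3 (the home team proposes): rejecting gives the away team an expected 0.5 × 300 = 150; the home team offers that and keeps 450.
Round 2 (the away team proposes): rejecting gives the home team an expected 0.5 × 450 = 225, so the away team offers 225, keeping 375.
Round 1 (the home team proposes): rejecting gives the away team an expected 0.5 × 375 = 187.5. The home team offers 187.5 and keeps 600 − 187.5 = 412.5.

412.5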